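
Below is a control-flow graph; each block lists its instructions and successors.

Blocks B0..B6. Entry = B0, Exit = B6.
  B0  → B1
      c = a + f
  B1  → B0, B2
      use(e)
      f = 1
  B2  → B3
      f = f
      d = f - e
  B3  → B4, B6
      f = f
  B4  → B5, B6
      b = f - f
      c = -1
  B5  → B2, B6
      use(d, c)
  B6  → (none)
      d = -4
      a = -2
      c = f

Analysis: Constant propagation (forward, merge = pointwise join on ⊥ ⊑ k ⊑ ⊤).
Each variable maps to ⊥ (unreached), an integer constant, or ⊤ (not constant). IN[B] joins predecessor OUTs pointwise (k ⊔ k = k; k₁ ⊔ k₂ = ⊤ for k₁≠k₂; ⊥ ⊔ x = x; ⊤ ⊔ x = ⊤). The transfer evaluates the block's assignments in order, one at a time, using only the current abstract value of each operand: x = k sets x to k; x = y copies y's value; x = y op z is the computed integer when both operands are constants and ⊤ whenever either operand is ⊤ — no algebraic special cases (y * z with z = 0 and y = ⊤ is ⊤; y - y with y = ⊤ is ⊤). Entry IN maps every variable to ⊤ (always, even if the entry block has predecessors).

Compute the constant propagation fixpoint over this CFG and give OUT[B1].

Answer: {a: ⊤, b: ⊤, c: ⊤, d: ⊤, e: ⊤, f: 1}

Working:
Per-block solution:
  B0:   IN=(all ⊤)   OUT=(all ⊤)
  B1:   IN=(all ⊤)   OUT={f:1; rest ⊤}
  B2:   IN={f:1; rest ⊤}   OUT={f:1; rest ⊤}
  B3:   IN={f:1; rest ⊤}   OUT={f:1; rest ⊤}
  B4:   IN={f:1; rest ⊤}   OUT={b:0, c:-1, f:1; rest ⊤}
  B5:   IN={b:0, c:-1, f:1; rest ⊤}   OUT={b:0, c:-1, f:1; rest ⊤}
  B6:   IN={f:1; rest ⊤}   OUT={a:-2, c:1, d:-4, f:1; rest ⊤}

Merge at B1: IN[B1] = OUT[B0] = {a: ⊤, b: ⊤, c: ⊤, d: ⊤, e: ⊤, f: ⊤}
Applying B1's transfer function to that IN value gives OUT[B1] (row B1 above).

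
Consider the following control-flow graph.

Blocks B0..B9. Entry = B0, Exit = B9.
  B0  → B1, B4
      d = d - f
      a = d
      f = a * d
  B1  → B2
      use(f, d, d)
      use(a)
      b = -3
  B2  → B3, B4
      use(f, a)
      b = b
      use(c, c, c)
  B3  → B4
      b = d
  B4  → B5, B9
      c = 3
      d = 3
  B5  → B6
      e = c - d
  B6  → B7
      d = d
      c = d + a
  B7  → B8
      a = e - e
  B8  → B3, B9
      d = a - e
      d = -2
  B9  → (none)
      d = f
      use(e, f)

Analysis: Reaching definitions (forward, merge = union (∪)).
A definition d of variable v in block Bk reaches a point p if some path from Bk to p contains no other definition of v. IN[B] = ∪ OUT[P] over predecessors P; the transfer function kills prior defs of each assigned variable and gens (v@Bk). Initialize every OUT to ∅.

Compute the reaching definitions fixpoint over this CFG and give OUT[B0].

Answer: {a@B0, d@B0, f@B0}

Derivation:
Fixpoint table:
  B0: | IN={} | OUT={a@B0, d@B0, f@B0}
  B1: | IN={a@B0, d@B0, f@B0} | OUT={a@B0, b@B1, d@B0, f@B0}
  B2: | IN={a@B0, b@B1, d@B0, f@B0} | OUT={a@B0, b@B2, d@B0, f@B0}
  B3: | IN={a@B0, a@B7, b@B2, b@B3, c@B6, d@B0, d@B8, e@B5, f@B0} | OUT={a@B0, a@B7, b@B3, c@B6, d@B0, d@B8, e@B5, f@B0}
  B4: | IN={a@B0, a@B7, b@B2, b@B3, c@B6, d@B0, d@B8, e@B5, f@B0} | OUT={a@B0, a@B7, b@B2, b@B3, c@B4, d@B4, e@B5, f@B0}
  B5: | IN={a@B0, a@B7, b@B2, b@B3, c@B4, d@B4, e@B5, f@B0} | OUT={a@B0, a@B7, b@B2, b@B3, c@B4, d@B4, e@B5, f@B0}
  B6: | IN={a@B0, a@B7, b@B2, b@B3, c@B4, d@B4, e@B5, f@B0} | OUT={a@B0, a@B7, b@B2, b@B3, c@B6, d@B6, e@B5, f@B0}
  B7: | IN={a@B0, a@B7, b@B2, b@B3, c@B6, d@B6, e@B5, f@B0} | OUT={a@B7, b@B2, b@B3, c@B6, d@B6, e@B5, f@B0}
  B8: | IN={a@B7, b@B2, b@B3, c@B6, d@B6, e@B5, f@B0} | OUT={a@B7, b@B2, b@B3, c@B6, d@B8, e@B5, f@B0}
  B9: | IN={a@B0, a@B7, b@B2, b@B3, c@B4, c@B6, d@B4, d@B8, e@B5, f@B0} | OUT={a@B0, a@B7, b@B2, b@B3, c@B4, c@B6, d@B9, e@B5, f@B0}

B0 is the boundary node: IN[B0] = {}
Applying B0's transfer function to that IN value gives OUT[B0] (row B0 above).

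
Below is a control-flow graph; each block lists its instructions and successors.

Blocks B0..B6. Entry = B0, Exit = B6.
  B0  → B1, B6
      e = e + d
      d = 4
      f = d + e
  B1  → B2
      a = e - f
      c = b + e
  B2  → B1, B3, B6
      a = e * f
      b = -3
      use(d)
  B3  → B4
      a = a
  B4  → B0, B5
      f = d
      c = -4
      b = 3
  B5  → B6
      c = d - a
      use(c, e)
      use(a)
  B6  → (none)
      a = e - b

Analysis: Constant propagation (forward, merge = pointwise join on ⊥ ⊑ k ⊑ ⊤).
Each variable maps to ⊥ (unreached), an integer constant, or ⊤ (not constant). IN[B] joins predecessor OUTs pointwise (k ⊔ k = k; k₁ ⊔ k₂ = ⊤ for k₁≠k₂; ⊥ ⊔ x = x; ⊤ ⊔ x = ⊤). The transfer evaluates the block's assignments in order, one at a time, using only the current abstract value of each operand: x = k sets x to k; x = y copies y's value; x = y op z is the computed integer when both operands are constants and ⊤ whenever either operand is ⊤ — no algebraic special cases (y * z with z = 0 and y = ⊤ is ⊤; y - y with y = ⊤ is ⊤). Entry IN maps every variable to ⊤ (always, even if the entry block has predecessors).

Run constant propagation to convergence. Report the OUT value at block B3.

Answer: {a: ⊤, b: -3, c: ⊤, d: 4, e: ⊤, f: ⊤}

Trace:
Per-block solution:
  B0:   IN=(all ⊤)   OUT={d:4; rest ⊤}
  B1:   IN={d:4; rest ⊤}   OUT={d:4; rest ⊤}
  B2:   IN={d:4; rest ⊤}   OUT={b:-3, d:4; rest ⊤}
  B3:   IN={b:-3, d:4; rest ⊤}   OUT={b:-3, d:4; rest ⊤}
  B4:   IN={b:-3, d:4; rest ⊤}   OUT={b:3, c:-4, d:4, f:4; rest ⊤}
  B5:   IN={b:3, c:-4, d:4, f:4; rest ⊤}   OUT={b:3, d:4, f:4; rest ⊤}
  B6:   IN={d:4; rest ⊤}   OUT={d:4; rest ⊤}

Merge at B3: IN[B3] = OUT[B2] = {a: ⊤, b: -3, c: ⊤, d: 4, e: ⊤, f: ⊤}
Applying B3's transfer function to that IN value gives OUT[B3] (row B3 above).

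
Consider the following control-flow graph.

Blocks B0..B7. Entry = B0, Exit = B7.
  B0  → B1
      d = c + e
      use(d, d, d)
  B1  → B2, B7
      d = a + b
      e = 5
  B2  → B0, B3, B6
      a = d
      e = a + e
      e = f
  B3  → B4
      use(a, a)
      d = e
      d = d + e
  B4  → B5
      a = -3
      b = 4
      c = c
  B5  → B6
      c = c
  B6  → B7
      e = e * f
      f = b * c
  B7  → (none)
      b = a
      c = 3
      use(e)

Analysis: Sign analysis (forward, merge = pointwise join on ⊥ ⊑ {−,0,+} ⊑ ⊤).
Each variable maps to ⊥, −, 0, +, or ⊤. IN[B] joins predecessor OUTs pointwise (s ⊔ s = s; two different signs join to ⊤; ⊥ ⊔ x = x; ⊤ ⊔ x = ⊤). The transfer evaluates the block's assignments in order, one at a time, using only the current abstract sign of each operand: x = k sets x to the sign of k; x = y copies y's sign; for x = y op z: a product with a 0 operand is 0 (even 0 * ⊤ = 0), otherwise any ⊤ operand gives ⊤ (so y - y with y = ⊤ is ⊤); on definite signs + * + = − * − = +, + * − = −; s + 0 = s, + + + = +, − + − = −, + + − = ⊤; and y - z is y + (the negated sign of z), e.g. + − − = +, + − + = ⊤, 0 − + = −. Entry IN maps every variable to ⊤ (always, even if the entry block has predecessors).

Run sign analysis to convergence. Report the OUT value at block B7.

Answer: {a: ⊤, b: ⊤, c: +, d: ⊤, e: ⊤, f: ⊤}

Working:
Per-block solution:
  B0:   IN=(all ⊤)   OUT=(all ⊤)
  B1:   IN=(all ⊤)   OUT={e:+; rest ⊤}
  B2:   IN={e:+; rest ⊤}   OUT=(all ⊤)
  B3:   IN=(all ⊤)   OUT=(all ⊤)
  B4:   IN=(all ⊤)   OUT={a:-, b:+; rest ⊤}
  B5:   IN={a:-, b:+; rest ⊤}   OUT={a:-, b:+; rest ⊤}
  B6:   IN=(all ⊤)   OUT=(all ⊤)
  B7:   IN=(all ⊤)   OUT={c:+; rest ⊤}

Merge at B7: IN[B7] = OUT[B1] ⊔ OUT[B6] = {a: ⊤, b: ⊤, c: ⊤, d: ⊤, e: ⊤, f: ⊤}
Applying B7's transfer function to that IN value gives OUT[B7] (row B7 above).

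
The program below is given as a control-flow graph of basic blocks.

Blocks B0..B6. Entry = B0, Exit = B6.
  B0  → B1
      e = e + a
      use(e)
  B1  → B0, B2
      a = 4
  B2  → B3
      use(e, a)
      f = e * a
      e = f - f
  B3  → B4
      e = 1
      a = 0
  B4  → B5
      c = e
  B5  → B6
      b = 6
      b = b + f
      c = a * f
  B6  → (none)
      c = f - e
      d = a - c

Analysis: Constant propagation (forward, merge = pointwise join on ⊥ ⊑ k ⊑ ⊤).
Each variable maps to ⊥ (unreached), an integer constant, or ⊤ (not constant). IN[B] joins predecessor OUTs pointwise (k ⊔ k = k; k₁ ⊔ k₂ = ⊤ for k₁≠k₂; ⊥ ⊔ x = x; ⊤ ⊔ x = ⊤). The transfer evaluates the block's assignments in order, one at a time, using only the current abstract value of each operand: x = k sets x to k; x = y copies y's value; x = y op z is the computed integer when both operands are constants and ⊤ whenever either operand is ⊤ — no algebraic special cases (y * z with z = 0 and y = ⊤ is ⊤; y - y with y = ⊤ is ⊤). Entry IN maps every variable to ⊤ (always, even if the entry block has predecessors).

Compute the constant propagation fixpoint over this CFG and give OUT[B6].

Answer: {a: 0, b: ⊤, c: ⊤, d: ⊤, e: 1, f: ⊤}

Derivation:
Converged values:
  B0: | IN=(all ⊤) | OUT=(all ⊤)
  B1: | IN=(all ⊤) | OUT={a:4; rest ⊤}
  B2: | IN={a:4; rest ⊤} | OUT={a:4; rest ⊤}
  B3: | IN={a:4; rest ⊤} | OUT={a:0, e:1; rest ⊤}
  B4: | IN={a:0, e:1; rest ⊤} | OUT={a:0, c:1, e:1; rest ⊤}
  B5: | IN={a:0, c:1, e:1; rest ⊤} | OUT={a:0, e:1; rest ⊤}
  B6: | IN={a:0, e:1; rest ⊤} | OUT={a:0, e:1; rest ⊤}

Merge at B6: IN[B6] = OUT[B5] = {a: 0, b: ⊤, c: ⊤, d: ⊤, e: 1, f: ⊤}
Applying B6's transfer function to that IN value gives OUT[B6] (row B6 above).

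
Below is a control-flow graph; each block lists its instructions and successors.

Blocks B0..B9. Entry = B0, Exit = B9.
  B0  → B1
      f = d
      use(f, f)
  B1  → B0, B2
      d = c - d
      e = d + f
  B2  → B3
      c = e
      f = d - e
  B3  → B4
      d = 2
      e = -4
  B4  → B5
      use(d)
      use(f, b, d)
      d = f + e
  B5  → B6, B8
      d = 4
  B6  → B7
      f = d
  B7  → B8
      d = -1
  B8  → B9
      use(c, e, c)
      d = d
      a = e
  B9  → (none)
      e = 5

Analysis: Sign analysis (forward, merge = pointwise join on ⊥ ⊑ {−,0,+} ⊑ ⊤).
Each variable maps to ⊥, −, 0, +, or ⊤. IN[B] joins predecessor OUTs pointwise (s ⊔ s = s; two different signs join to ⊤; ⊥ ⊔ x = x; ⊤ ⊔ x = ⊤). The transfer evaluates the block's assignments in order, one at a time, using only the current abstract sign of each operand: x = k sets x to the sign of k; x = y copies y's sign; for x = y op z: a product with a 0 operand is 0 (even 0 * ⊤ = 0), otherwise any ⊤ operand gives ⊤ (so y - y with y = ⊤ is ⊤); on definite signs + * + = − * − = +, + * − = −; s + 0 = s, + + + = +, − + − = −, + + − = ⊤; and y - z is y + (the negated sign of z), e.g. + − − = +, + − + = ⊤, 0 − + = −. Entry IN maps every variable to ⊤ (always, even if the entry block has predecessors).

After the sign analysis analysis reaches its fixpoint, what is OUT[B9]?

Answer: {a: -, b: ⊤, c: ⊤, d: ⊤, e: +, f: ⊤}

Trace:
Per-block solution:
  B0:   IN=(all ⊤)   OUT=(all ⊤)
  B1:   IN=(all ⊤)   OUT=(all ⊤)
  B2:   IN=(all ⊤)   OUT=(all ⊤)
  B3:   IN=(all ⊤)   OUT={d:+, e:-; rest ⊤}
  B4:   IN={d:+, e:-; rest ⊤}   OUT={e:-; rest ⊤}
  B5:   IN={e:-; rest ⊤}   OUT={d:+, e:-; rest ⊤}
  B6:   IN={d:+, e:-; rest ⊤}   OUT={d:+, e:-, f:+; rest ⊤}
  B7:   IN={d:+, e:-, f:+; rest ⊤}   OUT={d:-, e:-, f:+; rest ⊤}
  B8:   IN={e:-; rest ⊤}   OUT={a:-, e:-; rest ⊤}
  B9:   IN={a:-, e:-; rest ⊤}   OUT={a:-, e:+; rest ⊤}

Merge at B9: IN[B9] = OUT[B8] = {a: -, b: ⊤, c: ⊤, d: ⊤, e: -, f: ⊤}
Applying B9's transfer function to that IN value gives OUT[B9] (row B9 above).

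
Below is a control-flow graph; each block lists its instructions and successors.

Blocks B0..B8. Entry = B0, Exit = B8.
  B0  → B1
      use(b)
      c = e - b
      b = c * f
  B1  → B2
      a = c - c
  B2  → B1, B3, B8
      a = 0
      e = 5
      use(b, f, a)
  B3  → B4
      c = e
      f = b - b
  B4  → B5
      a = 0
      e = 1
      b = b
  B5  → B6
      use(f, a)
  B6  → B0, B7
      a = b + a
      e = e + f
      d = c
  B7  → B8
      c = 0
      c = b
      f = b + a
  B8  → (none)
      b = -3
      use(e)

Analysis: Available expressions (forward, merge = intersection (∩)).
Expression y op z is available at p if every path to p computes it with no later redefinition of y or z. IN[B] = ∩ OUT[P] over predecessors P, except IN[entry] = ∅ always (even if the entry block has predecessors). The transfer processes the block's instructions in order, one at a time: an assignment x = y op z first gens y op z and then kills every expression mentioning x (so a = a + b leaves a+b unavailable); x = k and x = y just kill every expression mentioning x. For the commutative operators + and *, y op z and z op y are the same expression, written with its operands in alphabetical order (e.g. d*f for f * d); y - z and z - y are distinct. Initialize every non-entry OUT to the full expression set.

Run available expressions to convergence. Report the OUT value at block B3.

Fixpoint table:
  B0:   IN={}   OUT={c*f}
  B1:   IN={c*f}   OUT={c*f, c-c}
  B2:   IN={c*f, c-c}   OUT={c*f, c-c}
  B3:   IN={c*f, c-c}   OUT={b-b}
  B4:   IN={b-b}   OUT={}
  B5:   IN={}   OUT={}
  B6:   IN={}   OUT={}
  B7:   IN={}   OUT={a+b}
  B8:   IN={}   OUT={}

Merge at B3: IN[B3] = OUT[B2] = {c*f, c-c}
Applying B3's transfer function to that IN value gives OUT[B3] (row B3 above).

Answer: {b-b}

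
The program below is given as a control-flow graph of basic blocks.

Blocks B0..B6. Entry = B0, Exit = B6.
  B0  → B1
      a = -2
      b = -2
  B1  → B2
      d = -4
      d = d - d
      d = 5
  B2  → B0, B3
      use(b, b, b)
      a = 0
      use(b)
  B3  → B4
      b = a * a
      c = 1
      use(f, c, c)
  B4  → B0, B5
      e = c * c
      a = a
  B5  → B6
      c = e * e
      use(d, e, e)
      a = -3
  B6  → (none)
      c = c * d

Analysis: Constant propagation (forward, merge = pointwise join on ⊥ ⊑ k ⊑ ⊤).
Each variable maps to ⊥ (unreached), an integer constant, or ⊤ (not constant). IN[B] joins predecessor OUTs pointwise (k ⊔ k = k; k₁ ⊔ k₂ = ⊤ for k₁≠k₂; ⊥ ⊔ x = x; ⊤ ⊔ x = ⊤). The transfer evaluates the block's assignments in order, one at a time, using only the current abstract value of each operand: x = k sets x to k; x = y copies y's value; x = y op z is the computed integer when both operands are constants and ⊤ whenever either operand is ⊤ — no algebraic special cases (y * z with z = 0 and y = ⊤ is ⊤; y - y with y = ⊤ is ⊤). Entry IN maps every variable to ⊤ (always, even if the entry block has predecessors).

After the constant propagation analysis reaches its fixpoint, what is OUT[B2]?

Answer: {a: 0, b: -2, c: ⊤, d: 5, e: ⊤, f: ⊤}

Trace:
Per-block solution:
  B0: | IN=(all ⊤) | OUT={a:-2, b:-2; rest ⊤}
  B1: | IN={a:-2, b:-2; rest ⊤} | OUT={a:-2, b:-2, d:5; rest ⊤}
  B2: | IN={a:-2, b:-2, d:5; rest ⊤} | OUT={a:0, b:-2, d:5; rest ⊤}
  B3: | IN={a:0, b:-2, d:5; rest ⊤} | OUT={a:0, b:0, c:1, d:5; rest ⊤}
  B4: | IN={a:0, b:0, c:1, d:5; rest ⊤} | OUT={a:0, b:0, c:1, d:5, e:1; rest ⊤}
  B5: | IN={a:0, b:0, c:1, d:5, e:1; rest ⊤} | OUT={a:-3, b:0, c:1, d:5, e:1; rest ⊤}
  B6: | IN={a:-3, b:0, c:1, d:5, e:1; rest ⊤} | OUT={a:-3, b:0, c:5, d:5, e:1; rest ⊤}

Merge at B2: IN[B2] = OUT[B1] = {a: -2, b: -2, c: ⊤, d: 5, e: ⊤, f: ⊤}
Applying B2's transfer function to that IN value gives OUT[B2] (row B2 above).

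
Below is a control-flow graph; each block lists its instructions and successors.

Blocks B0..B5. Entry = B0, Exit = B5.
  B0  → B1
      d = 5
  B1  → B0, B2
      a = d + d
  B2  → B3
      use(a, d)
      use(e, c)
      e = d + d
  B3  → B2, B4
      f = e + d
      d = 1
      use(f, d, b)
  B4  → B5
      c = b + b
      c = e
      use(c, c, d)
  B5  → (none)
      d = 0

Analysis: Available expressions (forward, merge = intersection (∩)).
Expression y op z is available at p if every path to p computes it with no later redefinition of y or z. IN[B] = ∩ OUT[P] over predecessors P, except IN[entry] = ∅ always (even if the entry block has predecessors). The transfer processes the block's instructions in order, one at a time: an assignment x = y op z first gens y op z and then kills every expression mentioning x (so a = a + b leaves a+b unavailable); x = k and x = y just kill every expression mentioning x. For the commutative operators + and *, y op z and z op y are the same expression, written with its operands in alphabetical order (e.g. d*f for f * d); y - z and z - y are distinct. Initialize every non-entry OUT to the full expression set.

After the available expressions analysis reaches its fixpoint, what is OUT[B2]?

Fixpoint table:
  B0:  IN={}  OUT={}
  B1:  IN={}  OUT={d+d}
  B2:  IN={}  OUT={d+d}
  B3:  IN={d+d}  OUT={}
  B4:  IN={}  OUT={b+b}
  B5:  IN={b+b}  OUT={b+b}

Merge at B2: IN[B2] = OUT[B1] ∩ OUT[B3] = {}
Applying B2's transfer function to that IN value gives OUT[B2] (row B2 above).

Answer: {d+d}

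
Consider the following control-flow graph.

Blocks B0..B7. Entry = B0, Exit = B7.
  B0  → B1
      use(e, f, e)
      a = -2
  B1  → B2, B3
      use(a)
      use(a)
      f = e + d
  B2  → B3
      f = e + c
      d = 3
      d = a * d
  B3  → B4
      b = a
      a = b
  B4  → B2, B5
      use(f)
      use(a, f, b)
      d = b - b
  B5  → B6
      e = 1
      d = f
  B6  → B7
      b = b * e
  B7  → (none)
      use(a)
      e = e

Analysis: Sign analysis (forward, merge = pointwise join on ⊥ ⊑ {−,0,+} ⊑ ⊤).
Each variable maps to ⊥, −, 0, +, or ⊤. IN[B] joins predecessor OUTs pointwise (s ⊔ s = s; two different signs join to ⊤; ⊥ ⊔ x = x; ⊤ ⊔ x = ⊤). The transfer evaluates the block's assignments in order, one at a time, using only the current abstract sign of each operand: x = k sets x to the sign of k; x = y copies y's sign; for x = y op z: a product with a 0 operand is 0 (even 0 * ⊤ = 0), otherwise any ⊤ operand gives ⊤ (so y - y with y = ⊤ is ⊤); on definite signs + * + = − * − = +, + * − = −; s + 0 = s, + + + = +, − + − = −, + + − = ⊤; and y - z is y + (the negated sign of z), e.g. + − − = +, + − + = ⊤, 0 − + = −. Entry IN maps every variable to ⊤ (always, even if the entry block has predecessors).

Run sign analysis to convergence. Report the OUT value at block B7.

Answer: {a: -, b: -, c: ⊤, d: ⊤, e: +, f: ⊤}

Derivation:
Converged values:
  B0:  IN=(all ⊤)  OUT={a:-; rest ⊤}
  B1:  IN={a:-; rest ⊤}  OUT={a:-; rest ⊤}
  B2:  IN={a:-; rest ⊤}  OUT={a:-, d:-; rest ⊤}
  B3:  IN={a:-; rest ⊤}  OUT={a:-, b:-; rest ⊤}
  B4:  IN={a:-, b:-; rest ⊤}  OUT={a:-, b:-; rest ⊤}
  B5:  IN={a:-, b:-; rest ⊤}  OUT={a:-, b:-, e:+; rest ⊤}
  B6:  IN={a:-, b:-, e:+; rest ⊤}  OUT={a:-, b:-, e:+; rest ⊤}
  B7:  IN={a:-, b:-, e:+; rest ⊤}  OUT={a:-, b:-, e:+; rest ⊤}

Merge at B7: IN[B7] = OUT[B6] = {a: -, b: -, c: ⊤, d: ⊤, e: +, f: ⊤}
Applying B7's transfer function to that IN value gives OUT[B7] (row B7 above).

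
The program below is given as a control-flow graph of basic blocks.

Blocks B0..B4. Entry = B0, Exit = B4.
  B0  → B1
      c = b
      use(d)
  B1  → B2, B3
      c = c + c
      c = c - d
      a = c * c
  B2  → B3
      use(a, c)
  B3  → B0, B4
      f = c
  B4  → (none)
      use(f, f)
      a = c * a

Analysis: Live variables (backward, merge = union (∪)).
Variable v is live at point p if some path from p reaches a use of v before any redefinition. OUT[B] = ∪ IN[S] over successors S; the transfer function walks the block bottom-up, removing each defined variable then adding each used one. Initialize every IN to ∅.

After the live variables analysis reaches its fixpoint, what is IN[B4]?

Converged values:
  B0:   IN={b, d}   OUT={b, c, d}
  B1:   IN={b, c, d}   OUT={a, b, c, d}
  B2:   IN={a, b, c, d}   OUT={a, b, c, d}
  B3:   IN={a, b, c, d}   OUT={a, b, c, d, f}
  B4:   IN={a, c, f}   OUT={}

B4 is the boundary node: OUT[B4] = {}
Applying B4's transfer function to that OUT value gives IN[B4] (row B4 above).

Answer: {a, c, f}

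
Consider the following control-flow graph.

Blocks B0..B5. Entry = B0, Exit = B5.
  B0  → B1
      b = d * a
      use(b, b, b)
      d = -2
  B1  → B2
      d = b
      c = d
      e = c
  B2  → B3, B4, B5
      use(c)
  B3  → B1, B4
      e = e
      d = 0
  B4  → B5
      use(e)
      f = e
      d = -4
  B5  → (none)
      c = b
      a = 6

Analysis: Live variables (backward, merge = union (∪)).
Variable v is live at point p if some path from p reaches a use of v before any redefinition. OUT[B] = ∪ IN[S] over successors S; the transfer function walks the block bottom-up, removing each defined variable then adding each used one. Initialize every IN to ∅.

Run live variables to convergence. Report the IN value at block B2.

Fixpoint table:
  B0:  IN={a, d}  OUT={b}
  B1:  IN={b}  OUT={b, c, e}
  B2:  IN={b, c, e}  OUT={b, e}
  B3:  IN={b, e}  OUT={b, e}
  B4:  IN={b, e}  OUT={b}
  B5:  IN={b}  OUT={}

Merge at B2: OUT[B2] = IN[B3] ⊔ IN[B4] ⊔ IN[B5] = {b, e}
Applying B2's transfer function to that OUT value gives IN[B2] (row B2 above).

Answer: {b, c, e}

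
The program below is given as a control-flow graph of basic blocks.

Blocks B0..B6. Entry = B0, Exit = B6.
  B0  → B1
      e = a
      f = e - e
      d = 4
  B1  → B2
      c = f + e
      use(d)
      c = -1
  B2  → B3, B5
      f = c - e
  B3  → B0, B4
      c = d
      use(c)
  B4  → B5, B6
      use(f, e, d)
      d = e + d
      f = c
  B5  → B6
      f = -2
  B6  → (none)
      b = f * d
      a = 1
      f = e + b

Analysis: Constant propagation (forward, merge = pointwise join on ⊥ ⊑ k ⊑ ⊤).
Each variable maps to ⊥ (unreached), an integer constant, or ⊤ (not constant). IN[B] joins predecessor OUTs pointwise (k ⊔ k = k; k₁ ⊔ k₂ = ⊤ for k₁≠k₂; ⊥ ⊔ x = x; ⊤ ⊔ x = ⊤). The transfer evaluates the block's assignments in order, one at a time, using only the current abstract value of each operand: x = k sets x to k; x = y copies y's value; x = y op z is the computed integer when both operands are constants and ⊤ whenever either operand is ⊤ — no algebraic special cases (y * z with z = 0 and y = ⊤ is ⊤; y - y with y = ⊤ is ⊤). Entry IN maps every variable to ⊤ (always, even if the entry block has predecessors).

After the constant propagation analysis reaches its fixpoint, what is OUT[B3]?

Converged values:
  B0:  IN=(all ⊤)  OUT={d:4; rest ⊤}
  B1:  IN={d:4; rest ⊤}  OUT={c:-1, d:4; rest ⊤}
  B2:  IN={c:-1, d:4; rest ⊤}  OUT={c:-1, d:4; rest ⊤}
  B3:  IN={c:-1, d:4; rest ⊤}  OUT={c:4, d:4; rest ⊤}
  B4:  IN={c:4, d:4; rest ⊤}  OUT={c:4, f:4; rest ⊤}
  B5:  IN=(all ⊤)  OUT={f:-2; rest ⊤}
  B6:  IN=(all ⊤)  OUT={a:1; rest ⊤}

Merge at B3: IN[B3] = OUT[B2] = {a: ⊤, b: ⊤, c: -1, d: 4, e: ⊤, f: ⊤}
Applying B3's transfer function to that IN value gives OUT[B3] (row B3 above).

Answer: {a: ⊤, b: ⊤, c: 4, d: 4, e: ⊤, f: ⊤}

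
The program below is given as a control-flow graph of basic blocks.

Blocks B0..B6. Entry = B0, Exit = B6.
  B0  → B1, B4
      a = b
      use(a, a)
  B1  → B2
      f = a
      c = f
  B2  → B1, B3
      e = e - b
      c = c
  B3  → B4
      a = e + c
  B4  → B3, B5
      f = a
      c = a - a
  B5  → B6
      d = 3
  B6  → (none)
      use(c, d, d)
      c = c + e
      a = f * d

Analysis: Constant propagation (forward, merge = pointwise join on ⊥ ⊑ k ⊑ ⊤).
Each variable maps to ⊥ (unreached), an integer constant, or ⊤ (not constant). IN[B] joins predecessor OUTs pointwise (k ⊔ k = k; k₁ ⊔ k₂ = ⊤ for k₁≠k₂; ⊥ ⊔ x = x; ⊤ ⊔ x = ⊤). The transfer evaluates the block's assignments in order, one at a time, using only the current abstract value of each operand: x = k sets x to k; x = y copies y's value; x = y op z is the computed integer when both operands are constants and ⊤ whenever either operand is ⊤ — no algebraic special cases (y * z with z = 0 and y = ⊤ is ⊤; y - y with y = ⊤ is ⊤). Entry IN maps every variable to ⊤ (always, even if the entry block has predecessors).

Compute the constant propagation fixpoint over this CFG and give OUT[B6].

Fixpoint table:
  B0:   IN=(all ⊤)   OUT=(all ⊤)
  B1:   IN=(all ⊤)   OUT=(all ⊤)
  B2:   IN=(all ⊤)   OUT=(all ⊤)
  B3:   IN=(all ⊤)   OUT=(all ⊤)
  B4:   IN=(all ⊤)   OUT=(all ⊤)
  B5:   IN=(all ⊤)   OUT={d:3; rest ⊤}
  B6:   IN={d:3; rest ⊤}   OUT={d:3; rest ⊤}

Merge at B6: IN[B6] = OUT[B5] = {a: ⊤, b: ⊤, c: ⊤, d: 3, e: ⊤, f: ⊤}
Applying B6's transfer function to that IN value gives OUT[B6] (row B6 above).

Answer: {a: ⊤, b: ⊤, c: ⊤, d: 3, e: ⊤, f: ⊤}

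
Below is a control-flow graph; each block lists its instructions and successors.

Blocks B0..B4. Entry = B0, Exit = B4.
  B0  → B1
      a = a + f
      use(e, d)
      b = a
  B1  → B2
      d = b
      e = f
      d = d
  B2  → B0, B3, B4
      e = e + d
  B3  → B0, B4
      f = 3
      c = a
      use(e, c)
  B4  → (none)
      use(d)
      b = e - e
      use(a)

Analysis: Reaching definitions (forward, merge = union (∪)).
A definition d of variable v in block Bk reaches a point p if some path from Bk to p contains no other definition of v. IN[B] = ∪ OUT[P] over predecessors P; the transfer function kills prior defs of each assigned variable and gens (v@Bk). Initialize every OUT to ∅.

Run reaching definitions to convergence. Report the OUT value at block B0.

Answer: {a@B0, b@B0, c@B3, d@B1, e@B2, f@B3}

Working:
Per-block solution:
  B0:  IN={a@B0, b@B0, c@B3, d@B1, e@B2, f@B3}  OUT={a@B0, b@B0, c@B3, d@B1, e@B2, f@B3}
  B1:  IN={a@B0, b@B0, c@B3, d@B1, e@B2, f@B3}  OUT={a@B0, b@B0, c@B3, d@B1, e@B1, f@B3}
  B2:  IN={a@B0, b@B0, c@B3, d@B1, e@B1, f@B3}  OUT={a@B0, b@B0, c@B3, d@B1, e@B2, f@B3}
  B3:  IN={a@B0, b@B0, c@B3, d@B1, e@B2, f@B3}  OUT={a@B0, b@B0, c@B3, d@B1, e@B2, f@B3}
  B4:  IN={a@B0, b@B0, c@B3, d@B1, e@B2, f@B3}  OUT={a@B0, b@B4, c@B3, d@B1, e@B2, f@B3}

Merge at B0 (entry node, so the boundary value {} is joined with the incoming edge(s)): IN[B0] = {} ⊔ OUT[B2] ⊔ OUT[B3] = {a@B0, b@B0, c@B3, d@B1, e@B2, f@B3}
Applying B0's transfer function to that IN value gives OUT[B0] (row B0 above).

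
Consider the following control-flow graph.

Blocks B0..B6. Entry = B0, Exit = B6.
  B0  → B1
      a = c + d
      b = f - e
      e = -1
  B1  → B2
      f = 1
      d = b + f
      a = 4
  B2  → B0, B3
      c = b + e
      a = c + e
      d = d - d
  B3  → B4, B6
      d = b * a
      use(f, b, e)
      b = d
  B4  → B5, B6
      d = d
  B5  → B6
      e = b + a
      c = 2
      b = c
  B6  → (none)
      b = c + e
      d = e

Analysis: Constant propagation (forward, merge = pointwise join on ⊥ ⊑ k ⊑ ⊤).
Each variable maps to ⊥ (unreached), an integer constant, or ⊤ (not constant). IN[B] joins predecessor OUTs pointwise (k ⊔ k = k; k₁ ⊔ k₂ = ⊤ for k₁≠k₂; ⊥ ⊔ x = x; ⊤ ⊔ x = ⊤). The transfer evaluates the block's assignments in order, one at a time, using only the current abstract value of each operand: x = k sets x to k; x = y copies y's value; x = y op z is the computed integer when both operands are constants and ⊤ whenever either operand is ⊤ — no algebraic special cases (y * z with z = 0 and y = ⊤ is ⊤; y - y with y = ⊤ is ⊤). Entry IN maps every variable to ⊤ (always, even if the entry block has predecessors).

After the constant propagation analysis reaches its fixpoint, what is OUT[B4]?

Answer: {a: ⊤, b: ⊤, c: ⊤, d: ⊤, e: -1, f: 1}

Trace:
Per-block solution:
  B0: | IN=(all ⊤) | OUT={e:-1; rest ⊤}
  B1: | IN={e:-1; rest ⊤} | OUT={a:4, e:-1, f:1; rest ⊤}
  B2: | IN={a:4, e:-1, f:1; rest ⊤} | OUT={e:-1, f:1; rest ⊤}
  B3: | IN={e:-1, f:1; rest ⊤} | OUT={e:-1, f:1; rest ⊤}
  B4: | IN={e:-1, f:1; rest ⊤} | OUT={e:-1, f:1; rest ⊤}
  B5: | IN={e:-1, f:1; rest ⊤} | OUT={b:2, c:2, f:1; rest ⊤}
  B6: | IN={f:1; rest ⊤} | OUT={f:1; rest ⊤}

Merge at B4: IN[B4] = OUT[B3] = {a: ⊤, b: ⊤, c: ⊤, d: ⊤, e: -1, f: 1}
Applying B4's transfer function to that IN value gives OUT[B4] (row B4 above).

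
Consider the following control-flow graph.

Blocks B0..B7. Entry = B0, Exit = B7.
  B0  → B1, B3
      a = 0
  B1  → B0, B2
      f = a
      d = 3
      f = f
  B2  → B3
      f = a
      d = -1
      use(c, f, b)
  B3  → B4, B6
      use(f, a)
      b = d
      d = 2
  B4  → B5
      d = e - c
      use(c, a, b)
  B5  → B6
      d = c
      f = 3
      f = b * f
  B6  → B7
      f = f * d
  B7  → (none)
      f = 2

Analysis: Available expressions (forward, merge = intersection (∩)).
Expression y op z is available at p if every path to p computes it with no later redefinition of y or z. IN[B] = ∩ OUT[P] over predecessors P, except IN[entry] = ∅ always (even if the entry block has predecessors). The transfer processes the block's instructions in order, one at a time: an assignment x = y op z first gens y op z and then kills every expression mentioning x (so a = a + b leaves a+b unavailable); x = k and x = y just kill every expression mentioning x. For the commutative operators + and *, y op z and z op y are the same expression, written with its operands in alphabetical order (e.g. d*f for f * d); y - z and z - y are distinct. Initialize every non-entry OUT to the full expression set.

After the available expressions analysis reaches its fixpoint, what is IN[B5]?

Answer: {e-c}

Derivation:
Fixpoint table:
  B0:   IN={}   OUT={}
  B1:   IN={}   OUT={}
  B2:   IN={}   OUT={}
  B3:   IN={}   OUT={}
  B4:   IN={}   OUT={e-c}
  B5:   IN={e-c}   OUT={e-c}
  B6:   IN={}   OUT={}
  B7:   IN={}   OUT={}

Merge at B5: IN[B5] = OUT[B4] = {e-c}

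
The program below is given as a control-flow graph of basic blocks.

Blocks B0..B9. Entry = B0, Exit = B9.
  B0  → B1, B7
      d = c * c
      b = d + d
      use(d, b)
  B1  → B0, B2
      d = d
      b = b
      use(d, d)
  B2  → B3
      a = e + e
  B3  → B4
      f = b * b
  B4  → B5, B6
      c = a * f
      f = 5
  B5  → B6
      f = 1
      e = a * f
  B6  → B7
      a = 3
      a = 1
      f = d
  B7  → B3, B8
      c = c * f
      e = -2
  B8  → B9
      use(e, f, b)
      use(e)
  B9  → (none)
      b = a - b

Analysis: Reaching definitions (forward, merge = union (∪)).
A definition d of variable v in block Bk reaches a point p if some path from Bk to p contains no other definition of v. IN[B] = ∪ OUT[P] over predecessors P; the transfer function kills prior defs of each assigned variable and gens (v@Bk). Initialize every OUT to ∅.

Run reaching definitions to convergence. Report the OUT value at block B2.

Per-block solution:
  B0:  IN={b@B1, d@B1}  OUT={b@B0, d@B0}
  B1:  IN={b@B0, d@B0}  OUT={b@B1, d@B1}
  B2:  IN={b@B1, d@B1}  OUT={a@B2, b@B1, d@B1}
  B3:  IN={a@B2, a@B6, b@B0, b@B1, c@B7, d@B0, d@B1, e@B7, f@B6}  OUT={a@B2, a@B6, b@B0, b@B1, c@B7, d@B0, d@B1, e@B7, f@B3}
  B4:  IN={a@B2, a@B6, b@B0, b@B1, c@B7, d@B0, d@B1, e@B7, f@B3}  OUT={a@B2, a@B6, b@B0, b@B1, c@B4, d@B0, d@B1, e@B7, f@B4}
  B5:  IN={a@B2, a@B6, b@B0, b@B1, c@B4, d@B0, d@B1, e@B7, f@B4}  OUT={a@B2, a@B6, b@B0, b@B1, c@B4, d@B0, d@B1, e@B5, f@B5}
  B6:  IN={a@B2, a@B6, b@B0, b@B1, c@B4, d@B0, d@B1, e@B5, e@B7, f@B4, f@B5}  OUT={a@B6, b@B0, b@B1, c@B4, d@B0, d@B1, e@B5, e@B7, f@B6}
  B7:  IN={a@B6, b@B0, b@B1, c@B4, d@B0, d@B1, e@B5, e@B7, f@B6}  OUT={a@B6, b@B0, b@B1, c@B7, d@B0, d@B1, e@B7, f@B6}
  B8:  IN={a@B6, b@B0, b@B1, c@B7, d@B0, d@B1, e@B7, f@B6}  OUT={a@B6, b@B0, b@B1, c@B7, d@B0, d@B1, e@B7, f@B6}
  B9:  IN={a@B6, b@B0, b@B1, c@B7, d@B0, d@B1, e@B7, f@B6}  OUT={a@B6, b@B9, c@B7, d@B0, d@B1, e@B7, f@B6}

Merge at B2: IN[B2] = OUT[B1] = {b@B1, d@B1}
Applying B2's transfer function to that IN value gives OUT[B2] (row B2 above).

Answer: {a@B2, b@B1, d@B1}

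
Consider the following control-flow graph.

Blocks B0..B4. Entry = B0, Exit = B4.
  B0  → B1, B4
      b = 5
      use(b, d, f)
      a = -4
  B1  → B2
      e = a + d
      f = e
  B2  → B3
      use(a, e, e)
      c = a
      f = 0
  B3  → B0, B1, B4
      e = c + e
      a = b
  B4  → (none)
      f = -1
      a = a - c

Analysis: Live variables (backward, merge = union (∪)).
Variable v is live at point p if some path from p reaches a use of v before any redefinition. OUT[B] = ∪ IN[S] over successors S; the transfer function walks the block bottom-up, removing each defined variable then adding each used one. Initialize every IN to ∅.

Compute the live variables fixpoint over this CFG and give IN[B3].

Fixpoint table:
  B0:  IN={c, d, f}  OUT={a, b, c, d}
  B1:  IN={a, b, d}  OUT={a, b, d, e}
  B2:  IN={a, b, d, e}  OUT={b, c, d, e, f}
  B3:  IN={b, c, d, e, f}  OUT={a, b, c, d, f}
  B4:  IN={a, c}  OUT={}

Merge at B3: OUT[B3] = IN[B0] ⊔ IN[B1] ⊔ IN[B4] = {a, b, c, d, f}
Applying B3's transfer function to that OUT value gives IN[B3] (row B3 above).

Answer: {b, c, d, e, f}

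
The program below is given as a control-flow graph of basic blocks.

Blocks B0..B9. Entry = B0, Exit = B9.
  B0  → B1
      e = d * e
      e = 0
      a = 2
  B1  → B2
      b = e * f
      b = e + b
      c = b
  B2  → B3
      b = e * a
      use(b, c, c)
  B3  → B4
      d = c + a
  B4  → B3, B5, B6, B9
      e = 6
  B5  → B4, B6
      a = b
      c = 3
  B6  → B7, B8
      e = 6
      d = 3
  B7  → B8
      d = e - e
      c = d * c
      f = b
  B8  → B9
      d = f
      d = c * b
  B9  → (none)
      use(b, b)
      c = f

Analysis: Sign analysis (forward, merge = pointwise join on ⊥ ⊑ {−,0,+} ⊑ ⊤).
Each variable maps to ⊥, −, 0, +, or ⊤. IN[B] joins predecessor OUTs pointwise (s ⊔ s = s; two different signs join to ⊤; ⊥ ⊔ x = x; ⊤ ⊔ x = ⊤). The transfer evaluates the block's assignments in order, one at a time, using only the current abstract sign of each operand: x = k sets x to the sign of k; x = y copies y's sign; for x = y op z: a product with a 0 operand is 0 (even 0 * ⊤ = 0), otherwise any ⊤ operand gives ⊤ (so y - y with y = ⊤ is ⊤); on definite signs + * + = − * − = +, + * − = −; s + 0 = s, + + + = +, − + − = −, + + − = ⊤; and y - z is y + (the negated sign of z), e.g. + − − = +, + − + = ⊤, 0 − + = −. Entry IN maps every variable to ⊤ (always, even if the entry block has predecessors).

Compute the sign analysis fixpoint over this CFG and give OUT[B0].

Fixpoint table:
  B0: | IN=(all ⊤) | OUT={a:+, e:0; rest ⊤}
  B1: | IN={a:+, e:0; rest ⊤} | OUT={a:+, b:0, c:0, e:0; rest ⊤}
  B2: | IN={a:+, b:0, c:0, e:0; rest ⊤} | OUT={a:+, b:0, c:0, e:0; rest ⊤}
  B3: | IN={b:0; rest ⊤} | OUT={b:0; rest ⊤}
  B4: | IN={b:0; rest ⊤} | OUT={b:0, e:+; rest ⊤}
  B5: | IN={b:0, e:+; rest ⊤} | OUT={a:0, b:0, c:+, e:+; rest ⊤}
  B6: | IN={b:0, e:+; rest ⊤} | OUT={b:0, d:+, e:+; rest ⊤}
  B7: | IN={b:0, d:+, e:+; rest ⊤} | OUT={b:0, e:+, f:0; rest ⊤}
  B8: | IN={b:0, e:+; rest ⊤} | OUT={b:0, d:0, e:+; rest ⊤}
  B9: | IN={b:0, e:+; rest ⊤} | OUT={b:0, e:+; rest ⊤}

B0 is the boundary node: IN[B0] = {a: ⊤, b: ⊤, c: ⊤, d: ⊤, e: ⊤, f: ⊤}
Applying B0's transfer function to that IN value gives OUT[B0] (row B0 above).

Answer: {a: +, b: ⊤, c: ⊤, d: ⊤, e: 0, f: ⊤}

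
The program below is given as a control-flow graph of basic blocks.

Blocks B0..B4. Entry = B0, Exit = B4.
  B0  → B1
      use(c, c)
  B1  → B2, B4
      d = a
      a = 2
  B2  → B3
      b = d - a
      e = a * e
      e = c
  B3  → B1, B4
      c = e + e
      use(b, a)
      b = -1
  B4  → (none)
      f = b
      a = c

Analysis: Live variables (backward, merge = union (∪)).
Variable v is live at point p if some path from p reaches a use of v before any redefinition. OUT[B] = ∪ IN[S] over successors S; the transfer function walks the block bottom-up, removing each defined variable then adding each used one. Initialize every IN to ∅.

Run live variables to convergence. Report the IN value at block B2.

Fixpoint table:
  B0: | IN={a, b, c, e} | OUT={a, b, c, e}
  B1: | IN={a, b, c, e} | OUT={a, b, c, d, e}
  B2: | IN={a, c, d, e} | OUT={a, b, e}
  B3: | IN={a, b, e} | OUT={a, b, c, e}
  B4: | IN={b, c} | OUT={}

Merge at B2: OUT[B2] = IN[B3] = {a, b, e}
Applying B2's transfer function to that OUT value gives IN[B2] (row B2 above).

Answer: {a, c, d, e}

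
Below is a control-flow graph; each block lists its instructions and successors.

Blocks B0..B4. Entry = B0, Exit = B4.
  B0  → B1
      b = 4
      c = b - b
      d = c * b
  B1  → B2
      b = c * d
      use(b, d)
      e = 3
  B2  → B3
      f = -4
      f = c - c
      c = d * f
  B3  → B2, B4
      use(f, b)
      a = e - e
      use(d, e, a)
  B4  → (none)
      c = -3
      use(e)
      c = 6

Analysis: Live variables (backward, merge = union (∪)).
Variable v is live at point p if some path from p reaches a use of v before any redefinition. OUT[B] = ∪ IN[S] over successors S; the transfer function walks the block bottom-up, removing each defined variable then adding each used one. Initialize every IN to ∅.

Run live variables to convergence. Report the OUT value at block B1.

Per-block solution:
  B0: | IN={} | OUT={c, d}
  B1: | IN={c, d} | OUT={b, c, d, e}
  B2: | IN={b, c, d, e} | OUT={b, c, d, e, f}
  B3: | IN={b, c, d, e, f} | OUT={b, c, d, e}
  B4: | IN={e} | OUT={}

Merge at B1: OUT[B1] = IN[B2] = {b, c, d, e}

Answer: {b, c, d, e}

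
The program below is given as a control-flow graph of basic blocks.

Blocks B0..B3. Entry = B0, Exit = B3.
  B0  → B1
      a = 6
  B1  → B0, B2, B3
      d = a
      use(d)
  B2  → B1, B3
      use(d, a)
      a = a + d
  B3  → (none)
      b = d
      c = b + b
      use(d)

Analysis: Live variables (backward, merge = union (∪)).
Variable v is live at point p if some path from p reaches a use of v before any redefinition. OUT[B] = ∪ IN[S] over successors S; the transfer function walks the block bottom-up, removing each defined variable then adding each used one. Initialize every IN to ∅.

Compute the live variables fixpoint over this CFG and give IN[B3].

Answer: {d}

Working:
Fixpoint table:
  B0: | IN={} | OUT={a}
  B1: | IN={a} | OUT={a, d}
  B2: | IN={a, d} | OUT={a, d}
  B3: | IN={d} | OUT={}

B3 is the boundary node: OUT[B3] = {}
Applying B3's transfer function to that OUT value gives IN[B3] (row B3 above).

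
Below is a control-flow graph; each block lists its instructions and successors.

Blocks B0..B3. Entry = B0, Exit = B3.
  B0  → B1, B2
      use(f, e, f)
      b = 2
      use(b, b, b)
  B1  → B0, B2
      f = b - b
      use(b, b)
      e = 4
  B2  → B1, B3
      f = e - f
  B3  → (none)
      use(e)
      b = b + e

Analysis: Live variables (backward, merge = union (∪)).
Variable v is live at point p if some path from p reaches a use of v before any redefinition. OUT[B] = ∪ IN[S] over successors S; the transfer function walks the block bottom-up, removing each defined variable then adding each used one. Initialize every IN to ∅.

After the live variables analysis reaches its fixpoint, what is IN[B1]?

Fixpoint table:
  B0: | IN={e, f} | OUT={b, e, f}
  B1: | IN={b} | OUT={b, e, f}
  B2: | IN={b, e, f} | OUT={b, e}
  B3: | IN={b, e} | OUT={}

Merge at B1: OUT[B1] = IN[B0] ⊔ IN[B2] = {b, e, f}
Applying B1's transfer function to that OUT value gives IN[B1] (row B1 above).

Answer: {b}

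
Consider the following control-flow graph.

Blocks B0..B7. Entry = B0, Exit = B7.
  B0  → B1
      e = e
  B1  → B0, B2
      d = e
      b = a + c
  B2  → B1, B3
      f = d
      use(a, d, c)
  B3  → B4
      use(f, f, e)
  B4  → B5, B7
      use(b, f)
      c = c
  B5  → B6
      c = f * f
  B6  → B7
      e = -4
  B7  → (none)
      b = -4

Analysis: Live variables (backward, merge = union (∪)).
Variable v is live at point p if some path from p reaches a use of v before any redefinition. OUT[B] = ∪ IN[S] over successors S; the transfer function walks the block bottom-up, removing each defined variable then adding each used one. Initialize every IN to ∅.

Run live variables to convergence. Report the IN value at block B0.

Fixpoint table:
  B0:  IN={a, c, e}  OUT={a, c, e}
  B1:  IN={a, c, e}  OUT={a, b, c, d, e}
  B2:  IN={a, b, c, d, e}  OUT={a, b, c, e, f}
  B3:  IN={b, c, e, f}  OUT={b, c, f}
  B4:  IN={b, c, f}  OUT={f}
  B5:  IN={f}  OUT={}
  B6:  IN={}  OUT={}
  B7:  IN={}  OUT={}

Merge at B0: OUT[B0] = IN[B1] = {a, c, e}
Applying B0's transfer function to that OUT value gives IN[B0] (row B0 above).

Answer: {a, c, e}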